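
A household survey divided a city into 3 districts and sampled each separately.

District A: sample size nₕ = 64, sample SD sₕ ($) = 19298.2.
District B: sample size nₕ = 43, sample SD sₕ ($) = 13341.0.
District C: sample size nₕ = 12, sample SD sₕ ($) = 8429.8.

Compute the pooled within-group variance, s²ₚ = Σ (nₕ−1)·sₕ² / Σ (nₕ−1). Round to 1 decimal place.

273443323.9

Degrees of freedom: 63 + 42 + 11 = 116.
Σ(nₕ−1)sₕ² = 63·372420523.24 + 42·177982281 + 11·71061528.04 = 31719425574.56.
s²ₚ = 31719425574.56 / 116 = 273443323.919... → 273443323.9.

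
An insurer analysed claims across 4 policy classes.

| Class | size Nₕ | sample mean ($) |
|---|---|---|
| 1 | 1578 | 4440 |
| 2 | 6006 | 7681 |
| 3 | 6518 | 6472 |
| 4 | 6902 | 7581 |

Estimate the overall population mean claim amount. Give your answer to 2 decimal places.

7029.47

N = 1578 + 6006 + 6518 + 6902 = 21004.
Overall mean = Σ (Nₕ/N)·x̄ₕ — weight by population share, not a simple average.
Σ Nₕx̄ₕ = 1578·4440 + 6006·7681 + 6518·6472 + 6902·7581 = 7006320 + 46132086 + 42184496 + 52324062 = 147646964.
Divide by N: 147646964 / 21004 = 7029.4689... → 7029.47.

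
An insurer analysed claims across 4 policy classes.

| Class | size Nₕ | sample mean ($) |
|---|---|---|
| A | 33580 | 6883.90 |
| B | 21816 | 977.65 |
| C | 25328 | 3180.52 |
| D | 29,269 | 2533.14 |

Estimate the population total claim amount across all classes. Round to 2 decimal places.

407188459.62

Estimate total by summing Nₕ·x̄ₕ over strata.
33580·6883.90 + 21816·977.65 + 25328·3180.52 + 29269·2533.14 = 231161362 + 21328412.4 + 80556210.56 + 74142474.66 = 407188459.62.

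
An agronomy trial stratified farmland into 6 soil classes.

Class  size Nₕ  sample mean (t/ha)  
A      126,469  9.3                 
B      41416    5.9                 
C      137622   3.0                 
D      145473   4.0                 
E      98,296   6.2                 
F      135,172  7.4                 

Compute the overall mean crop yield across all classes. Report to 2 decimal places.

N = 126469 + 41416 + 137622 + 145473 + 98296 + 135172 = 684448.
The stratified mean weights each stratum mean by its population share Nₕ/N.
Σ Nₕx̄ₕ = 126469·9.3 + 41416·5.9 + 137622·3.0 + 145473·4.0 + 98296·6.2 + 135172·7.4 = 1176161.7 + 244354.4 + 412866 + 581892 + 609435.2 + 1000272.8 = 4024982.1.
Divide by N: 4024982.1 / 684448 = 5.8806... → 5.88.

5.88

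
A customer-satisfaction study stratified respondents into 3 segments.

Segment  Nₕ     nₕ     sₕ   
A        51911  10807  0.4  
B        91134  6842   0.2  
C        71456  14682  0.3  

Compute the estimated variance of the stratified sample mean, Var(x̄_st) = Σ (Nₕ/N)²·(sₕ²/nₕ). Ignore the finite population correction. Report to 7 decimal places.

0.0000026

N = 214501; Wₕ = Nₕ/N.
segment A: (51911/214501)²·0.4²/10807 = 0.0000008671
segment B: (91134/214501)²·0.2²/6842 = 0.0000010553
segment C: (71456/214501)²·0.3²/14682 = 0.0000006803
Sum = 0.0000026027 → 0.0000026.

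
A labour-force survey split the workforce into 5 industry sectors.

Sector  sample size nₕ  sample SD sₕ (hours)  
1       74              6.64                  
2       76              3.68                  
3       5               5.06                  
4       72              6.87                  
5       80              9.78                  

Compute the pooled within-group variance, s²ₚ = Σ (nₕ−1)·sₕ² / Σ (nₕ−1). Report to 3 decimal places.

50.476

1: (74−1)·6.64² = 73·44.0896 = 3218.5408
2: (76−1)·3.68² = 75·13.5424 = 1015.68
3: (5−1)·5.06² = 4·25.6036 = 102.4144
4: (72−1)·6.87² = 71·47.1969 = 3350.9799
5: (80−1)·9.78² = 79·95.6484 = 7556.2236
Numerator = 15243.8387; denominator = Σ(nₕ−1) = 302.
s²ₚ = 15243.8387/302 = 50.47629... → 50.476.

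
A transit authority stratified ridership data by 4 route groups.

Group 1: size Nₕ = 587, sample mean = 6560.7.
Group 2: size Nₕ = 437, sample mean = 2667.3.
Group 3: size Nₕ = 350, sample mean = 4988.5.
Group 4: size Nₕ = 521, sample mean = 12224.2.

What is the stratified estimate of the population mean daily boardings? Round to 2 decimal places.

N = 587 + 437 + 350 + 521 = 1895.
Overall mean = Σ (Nₕ/N)·x̄ₕ — weight by population share, not a simple average.
Σ Nₕx̄ₕ = 587·6560.7 + 437·2667.3 + 350·4988.5 + 521·12224.2 = 3851130.9 + 1165610.1 + 1745975 + 6368808.2 = 13131524.2.
Divide by N: 13131524.2 / 1895 = 6929.5642... → 6929.56.

6929.56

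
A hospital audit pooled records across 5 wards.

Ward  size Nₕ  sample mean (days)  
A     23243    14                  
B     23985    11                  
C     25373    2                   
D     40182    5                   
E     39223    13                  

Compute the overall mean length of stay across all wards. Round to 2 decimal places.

8.89

N = 152006; weights Wₕ = Nₕ/N = (0.1529, 0.1578, 0.1669, 0.2643, 0.2580).
x̄_st = Σ Wₕ·x̄ₕ = 0.1529·14 + 0.1578·11 + 0.1669·2 + 0.2643·5 + 0.2580·13 ≈ 8.8864...
→ 8.89.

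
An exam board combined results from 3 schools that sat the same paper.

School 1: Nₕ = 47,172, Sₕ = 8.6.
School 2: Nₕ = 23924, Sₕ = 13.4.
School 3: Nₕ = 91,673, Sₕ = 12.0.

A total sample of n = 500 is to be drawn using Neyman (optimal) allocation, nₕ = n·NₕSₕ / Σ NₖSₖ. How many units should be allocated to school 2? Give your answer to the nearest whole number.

88

Σ NₕSₕ = 47172·8.6 + 23924·13.4 + 91673·12.0 = 1826336.8.
Share for 2: 320581.6/1826336.8 = 0.17553.
n_2 = 500 × 0.17553 = 87.766... → 88.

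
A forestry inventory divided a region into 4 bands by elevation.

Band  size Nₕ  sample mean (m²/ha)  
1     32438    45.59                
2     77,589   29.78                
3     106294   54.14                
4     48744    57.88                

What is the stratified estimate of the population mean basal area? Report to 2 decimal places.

N = 265065; weights Wₕ = Nₕ/N = (0.1224, 0.2927, 0.4010, 0.1839).
x̄_st = Σ Wₕ·x̄ₕ = 0.1224·45.59 + 0.2927·29.78 + 0.4010·54.14 + 0.1839·57.88 ≈ 46.6509...
→ 46.65.

46.65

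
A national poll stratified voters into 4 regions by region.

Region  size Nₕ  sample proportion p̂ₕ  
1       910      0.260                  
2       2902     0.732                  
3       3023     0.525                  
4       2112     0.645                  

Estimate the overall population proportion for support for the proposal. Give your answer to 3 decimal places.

0.594

Wₕ = Nₕ/N with N = 8947: 0.1017, 0.3244, 0.3379, 0.2361.
p̂_st = 0.1017·0.260 + 0.3244·0.732 + 0.3379·0.525 + 0.2361·0.645 ≈ 0.59352... → 0.594.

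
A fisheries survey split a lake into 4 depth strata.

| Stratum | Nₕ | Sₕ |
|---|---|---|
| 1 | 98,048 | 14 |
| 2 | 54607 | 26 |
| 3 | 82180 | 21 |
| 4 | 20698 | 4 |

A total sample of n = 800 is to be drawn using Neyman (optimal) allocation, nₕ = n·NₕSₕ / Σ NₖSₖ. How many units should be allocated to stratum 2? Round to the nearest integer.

247

1: NₕSₕ = 98048·14 = 1372672
2: NₕSₕ = 54607·26 = 1419782
3: NₕSₕ = 82180·21 = 1725780
4: NₕSₕ = 20698·4 = 82792
Σ NₕSₕ = 4601026.
n_2 = 800·1419782/4601026 = 246.864... → 247.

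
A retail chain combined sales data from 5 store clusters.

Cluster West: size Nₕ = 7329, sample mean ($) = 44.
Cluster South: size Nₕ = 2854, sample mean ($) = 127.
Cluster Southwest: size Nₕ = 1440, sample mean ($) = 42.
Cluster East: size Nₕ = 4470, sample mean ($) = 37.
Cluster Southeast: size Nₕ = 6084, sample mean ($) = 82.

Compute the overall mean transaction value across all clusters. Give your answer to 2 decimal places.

63.57

N = 22177; weights Wₕ = Nₕ/N = (0.3305, 0.1287, 0.0649, 0.2016, 0.2743).
x̄_st = Σ Wₕ·x̄ₕ = 0.3305·44 + 0.1287·127 + 0.0649·42 + 0.2016·37 + 0.2743·82 ≈ 63.5655...
→ 63.57.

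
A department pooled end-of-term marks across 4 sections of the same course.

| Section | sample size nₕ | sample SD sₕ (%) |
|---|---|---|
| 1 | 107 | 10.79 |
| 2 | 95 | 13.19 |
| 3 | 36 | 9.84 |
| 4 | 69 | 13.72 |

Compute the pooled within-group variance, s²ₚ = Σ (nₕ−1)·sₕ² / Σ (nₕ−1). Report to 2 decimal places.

148.13

Degrees of freedom: 106 + 94 + 35 + 68 = 303.
Σ(nₕ−1)sₕ² = 106·116.4241 + 94·173.9761 + 35·96.8256 + 68·188.2384 = 44883.8152.
s²ₚ = 44883.8152 / 303 = 148.1314... → 148.13.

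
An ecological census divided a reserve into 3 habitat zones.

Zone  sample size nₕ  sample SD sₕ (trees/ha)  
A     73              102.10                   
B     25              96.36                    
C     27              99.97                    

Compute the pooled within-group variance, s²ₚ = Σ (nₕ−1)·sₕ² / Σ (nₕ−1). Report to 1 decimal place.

10108.6

Degrees of freedom: 72 + 24 + 26 = 122.
Σ(nₕ−1)sₕ² = 72·10424.41 + 24·9285.2496 + 26·9994.0009 = 1233247.5338.
s²ₚ = 1233247.5338 / 122 = 10108.586... → 10108.6.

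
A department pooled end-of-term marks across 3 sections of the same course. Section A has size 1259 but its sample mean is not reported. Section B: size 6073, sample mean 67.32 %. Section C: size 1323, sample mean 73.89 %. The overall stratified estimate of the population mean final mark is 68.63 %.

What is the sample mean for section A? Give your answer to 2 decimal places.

69.42

Σ Nₕx̄ₕ = N·μ, so 1259·x̄_A = 8655·68.63 − (6073·67.32 + 1323·73.89).
= 593992.65 − 506590.83 = 87401.82.
x̄_A = 87401.82 / 1259 = 69.4216... → 69.42.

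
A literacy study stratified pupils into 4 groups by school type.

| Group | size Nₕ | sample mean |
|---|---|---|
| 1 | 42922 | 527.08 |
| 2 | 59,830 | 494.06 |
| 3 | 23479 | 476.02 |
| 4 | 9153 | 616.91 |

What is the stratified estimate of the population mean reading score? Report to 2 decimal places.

N = 42922 + 59830 + 23479 + 9153 = 135384.
The stratified mean weights each stratum mean by its population share Nₕ/N.
Σ Nₕx̄ₕ = 42922·527.08 + 59830·494.06 + 23479·476.02 + 9153·616.91 = 22623327.76 + 29559609.8 + 11176473.58 + 5646577.23 = 69005988.37.
Divide by N: 69005988.37 / 135384 = 509.7056... → 509.71.

509.71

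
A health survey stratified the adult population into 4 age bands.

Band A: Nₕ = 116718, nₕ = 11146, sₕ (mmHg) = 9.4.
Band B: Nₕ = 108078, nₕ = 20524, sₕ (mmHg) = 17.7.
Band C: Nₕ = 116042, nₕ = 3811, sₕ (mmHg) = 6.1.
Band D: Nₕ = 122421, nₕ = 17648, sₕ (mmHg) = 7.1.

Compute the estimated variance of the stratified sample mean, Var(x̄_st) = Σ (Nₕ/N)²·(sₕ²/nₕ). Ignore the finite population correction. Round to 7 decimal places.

N = 463259; Wₕ = Nₕ/N.
band A: (116718/463259)²·9.4²/11146 = 0.0005032278
band B: (108078/463259)²·17.7²/20524 = 0.0008308285
band C: (116042/463259)²·6.1²/3811 = 0.0006126373
band D: (122421/463259)²·7.1²/17648 = 0.0001994736
Sum = 0.0021461671 → 0.0021462.

0.0021462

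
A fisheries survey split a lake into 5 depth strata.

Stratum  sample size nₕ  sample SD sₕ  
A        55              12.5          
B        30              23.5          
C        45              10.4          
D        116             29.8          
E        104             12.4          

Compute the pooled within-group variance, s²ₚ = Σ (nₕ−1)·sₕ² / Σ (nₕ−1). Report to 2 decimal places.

426.59

Degrees of freedom: 54 + 29 + 44 + 115 + 103 = 345.
Σ(nₕ−1)sₕ² = 54·156.25 + 29·552.25 + 44·108.16 + 115·888.04 + 103·153.76 = 147173.67.
s²ₚ = 147173.67 / 345 = 426.5903... → 426.59.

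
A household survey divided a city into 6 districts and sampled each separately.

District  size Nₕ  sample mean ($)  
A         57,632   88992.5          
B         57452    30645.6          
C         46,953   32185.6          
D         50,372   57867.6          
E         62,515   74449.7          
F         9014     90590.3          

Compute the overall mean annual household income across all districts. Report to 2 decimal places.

59119.91

x̄_st = (Σ Nₕx̄ₕ) / (Σ Nₕ) = (57632·88992.5 + 57452·30645.6 + 46953·32185.6 + 50372·57867.6 + 62515·74449.7 + 9014·90590.3) / 283938
= 16786387954.9 / 283938 = 59119.9063... → 59119.91.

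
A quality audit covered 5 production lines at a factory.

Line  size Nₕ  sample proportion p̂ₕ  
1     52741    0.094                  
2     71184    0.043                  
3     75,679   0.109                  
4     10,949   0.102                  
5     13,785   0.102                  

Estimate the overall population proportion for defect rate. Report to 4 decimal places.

0.0838

Wₕ = Nₕ/N with N = 224338: 0.2351, 0.3173, 0.3373, 0.0488, 0.0614.
p̂_st = 0.2351·0.094 + 0.3173·0.043 + 0.3373·0.109 + 0.0488·0.102 + 0.0614·0.102 ≈ 0.083760... → 0.0838.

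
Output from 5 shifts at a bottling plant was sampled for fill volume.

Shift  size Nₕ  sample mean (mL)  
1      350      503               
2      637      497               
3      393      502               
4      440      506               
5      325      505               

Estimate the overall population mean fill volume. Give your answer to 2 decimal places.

N = 350 + 637 + 393 + 440 + 325 = 2145.
The stratified mean weights each stratum mean by its population share Nₕ/N.
Σ Nₕx̄ₕ = 350·503 + 637·497 + 393·502 + 440·506 + 325·505 = 176050 + 316589 + 197286 + 222640 + 164125 = 1076690.
Divide by N: 1076690 / 2145 = 501.9534... → 501.95.

501.95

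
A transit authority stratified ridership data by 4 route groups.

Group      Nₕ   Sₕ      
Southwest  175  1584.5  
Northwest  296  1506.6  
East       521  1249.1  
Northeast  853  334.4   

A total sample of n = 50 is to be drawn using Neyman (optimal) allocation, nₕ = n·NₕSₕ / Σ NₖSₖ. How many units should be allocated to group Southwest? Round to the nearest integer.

Σ NₕSₕ = 175·1584.5 + 296·1506.6 + 521·1249.1 + 853·334.4 = 1659265.4.
Share for Southwest: 277287.5/1659265.4 = 0.16711.
n_Southwest = 50 × 0.16711 = 8.356... → 8.

8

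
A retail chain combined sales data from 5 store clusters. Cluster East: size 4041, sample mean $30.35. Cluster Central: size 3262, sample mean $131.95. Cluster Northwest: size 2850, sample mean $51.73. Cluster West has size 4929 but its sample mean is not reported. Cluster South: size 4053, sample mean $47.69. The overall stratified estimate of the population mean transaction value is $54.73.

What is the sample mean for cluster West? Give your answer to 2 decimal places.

N = 4041 + 3262 + 2850 + 4929 + 4053 = 19135.
Overall total = μ·N = 54.73·19135 = 1047258.55.
Subtract the known strata: 4041·30.35 + 3262·131.95 + 2850·51.73 + 4053·47.69 = 893783.32.
Remaining total for cluster West: 1047258.55 − 893783.32 = 153475.23.
Divide by its size: 153475.23 / 4929 = 31.1372... → 31.14.

31.14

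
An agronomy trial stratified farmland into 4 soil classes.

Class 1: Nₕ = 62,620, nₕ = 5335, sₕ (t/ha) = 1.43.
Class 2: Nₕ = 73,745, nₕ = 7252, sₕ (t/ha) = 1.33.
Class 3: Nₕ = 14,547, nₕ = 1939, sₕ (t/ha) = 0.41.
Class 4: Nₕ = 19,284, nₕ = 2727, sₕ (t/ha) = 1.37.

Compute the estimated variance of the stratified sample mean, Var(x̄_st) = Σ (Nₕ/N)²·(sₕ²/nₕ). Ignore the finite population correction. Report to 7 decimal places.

N = 170196; Wₕ = Nₕ/N.
class 1: (62620/170196)²·1.43²/5335 = 0.0000518878
class 2: (73745/170196)²·1.33²/7252 = 0.0000457944
class 3: (14547/170196)²·0.41²/1939 = 0.0000006333
class 4: (19284/170196)²·1.37²/2727 = 0.0000088359
Sum = 0.0001071514 → 0.0001072.

0.0001072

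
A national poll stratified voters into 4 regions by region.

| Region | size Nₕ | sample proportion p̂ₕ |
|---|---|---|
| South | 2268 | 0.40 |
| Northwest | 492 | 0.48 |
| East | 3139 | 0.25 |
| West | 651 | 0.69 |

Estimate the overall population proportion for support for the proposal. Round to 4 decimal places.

0.3629

Wₕ = Nₕ/N with N = 6550: 0.3463, 0.0751, 0.4792, 0.0994.
p̂_st = 0.3463·0.40 + 0.0751·0.48 + 0.4792·0.25 + 0.0994·0.69 ≈ 0.362947... → 0.3629.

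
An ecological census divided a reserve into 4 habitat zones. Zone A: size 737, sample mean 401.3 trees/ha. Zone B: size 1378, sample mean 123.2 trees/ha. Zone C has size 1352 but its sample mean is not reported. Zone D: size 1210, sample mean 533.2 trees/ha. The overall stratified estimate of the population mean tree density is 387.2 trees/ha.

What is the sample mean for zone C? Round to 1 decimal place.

517.9

N = 737 + 1378 + 1352 + 1210 = 4677.
Overall total = μ·N = 387.2·4677 = 1810934.4.
Subtract the known strata: 737·401.3 + 1378·123.2 + 1210·533.2 = 1110699.7.
Remaining total for zone C: 1810934.4 − 1110699.7 = 700234.7.
Divide by its size: 700234.7 / 1352 = 517.925... → 517.9.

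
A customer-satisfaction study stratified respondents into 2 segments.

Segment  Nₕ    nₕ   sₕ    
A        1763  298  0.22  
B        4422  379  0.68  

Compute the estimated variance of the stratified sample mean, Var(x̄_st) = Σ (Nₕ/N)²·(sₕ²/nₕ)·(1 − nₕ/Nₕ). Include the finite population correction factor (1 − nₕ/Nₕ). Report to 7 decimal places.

N = 6185; Wₕ = Nₕ/N.
segment A: (1763/6185)²·0.22²/298·(1 − 298/1763) = 0.0000109658
segment B: (4422/6185)²·0.68²/379·(1 − 379/4422) = 0.0005701927
Sum = 0.0005811585 → 0.0005812.

0.0005812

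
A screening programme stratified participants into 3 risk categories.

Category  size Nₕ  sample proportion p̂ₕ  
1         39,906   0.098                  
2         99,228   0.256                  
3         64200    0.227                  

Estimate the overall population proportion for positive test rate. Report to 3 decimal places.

0.216

Wₕ = Nₕ/N with N = 203334: 0.1963, 0.4880, 0.3157.
p̂_st = 0.1963·0.098 + 0.4880·0.256 + 0.3157·0.227 ≈ 0.21583... → 0.216.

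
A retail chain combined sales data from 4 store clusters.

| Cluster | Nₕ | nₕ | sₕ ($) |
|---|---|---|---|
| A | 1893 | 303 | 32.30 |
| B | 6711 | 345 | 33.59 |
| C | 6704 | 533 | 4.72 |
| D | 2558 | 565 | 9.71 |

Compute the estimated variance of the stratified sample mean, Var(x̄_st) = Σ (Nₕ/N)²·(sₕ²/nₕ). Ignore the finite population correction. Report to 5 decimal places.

0.50941

N = 17866; Wₕ = Nₕ/N.
cluster A: (1893/17866)²·32.30²/303 = 0.03865529
cluster B: (6711/17866)²·33.59²/345 = 0.46144584
cluster C: (6704/17866)²·4.72²/533 = 0.00588532
cluster D: (2558/17866)²·9.71²/565 = 0.00342087
Sum = 0.50940732 → 0.50941.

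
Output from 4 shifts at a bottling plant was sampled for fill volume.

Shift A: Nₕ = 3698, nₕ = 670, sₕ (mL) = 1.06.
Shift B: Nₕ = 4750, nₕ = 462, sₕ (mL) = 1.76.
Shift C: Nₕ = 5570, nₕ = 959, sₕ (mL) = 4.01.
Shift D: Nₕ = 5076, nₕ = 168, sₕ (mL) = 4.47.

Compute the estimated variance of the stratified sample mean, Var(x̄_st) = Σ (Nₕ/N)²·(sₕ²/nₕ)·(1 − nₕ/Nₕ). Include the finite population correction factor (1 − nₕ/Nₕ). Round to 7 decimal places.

0.0097344

N = 19094; Wₕ = Nₕ/N.
shift A: (3698/19094)²·1.06²/670·(1 − 670/3698) = 0.0000515070
shift B: (4750/19094)²·1.76²/462·(1 − 462/4750) = 0.0003745742
shift C: (5570/19094)²·4.01²/959·(1 − 959/5570) = 0.0011812087
shift D: (5076/19094)²·4.47²/168·(1 − 168/5076) = 0.0081271466
Sum = 0.0097344365 → 0.0097344.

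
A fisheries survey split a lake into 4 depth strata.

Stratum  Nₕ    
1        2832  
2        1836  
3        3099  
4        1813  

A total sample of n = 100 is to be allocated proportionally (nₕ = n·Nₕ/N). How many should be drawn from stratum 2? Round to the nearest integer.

19

N = 2832 + 1836 + 3099 + 1813 = 9580.
n_2 = 100·1836/9580 = 19.165... → 19.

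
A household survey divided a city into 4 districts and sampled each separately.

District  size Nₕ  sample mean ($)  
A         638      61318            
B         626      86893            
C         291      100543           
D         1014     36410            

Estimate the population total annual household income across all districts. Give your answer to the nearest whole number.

A: 638·61318 = 39120884
B: 626·86893 = 54395018
C: 291·100543 = 29258013
D: 1014·36410 = 36919740
τ̂ = Σ Nₕx̄ₕ = 159693655.

159693655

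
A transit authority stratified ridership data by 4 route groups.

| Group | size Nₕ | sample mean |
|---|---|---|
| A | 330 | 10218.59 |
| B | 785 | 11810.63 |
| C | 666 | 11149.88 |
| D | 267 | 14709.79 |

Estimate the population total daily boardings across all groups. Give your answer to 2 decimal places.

A: 330·10218.59 = 3372134.7
B: 785·11810.63 = 9271344.55
C: 666·11149.88 = 7425820.08
D: 267·14709.79 = 3927513.93
τ̂ = Σ Nₕx̄ₕ = 23996813.26.

23996813.26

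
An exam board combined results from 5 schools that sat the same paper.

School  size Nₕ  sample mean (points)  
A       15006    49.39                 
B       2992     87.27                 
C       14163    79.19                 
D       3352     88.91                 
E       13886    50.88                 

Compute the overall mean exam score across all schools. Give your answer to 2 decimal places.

63.33

N = 15006 + 2992 + 14163 + 3352 + 13886 = 49399.
Overall mean = Σ (Nₕ/N)·x̄ₕ — weight by population share, not a simple average.
Σ Nₕx̄ₕ = 15006·49.39 + 2992·87.27 + 14163·79.19 + 3352·88.91 + 13886·50.88 = 741146.34 + 261111.84 + 1121567.97 + 298026.32 + 706519.68 = 3128372.15.
Divide by N: 3128372.15 / 49399 = 63.3287... → 63.33.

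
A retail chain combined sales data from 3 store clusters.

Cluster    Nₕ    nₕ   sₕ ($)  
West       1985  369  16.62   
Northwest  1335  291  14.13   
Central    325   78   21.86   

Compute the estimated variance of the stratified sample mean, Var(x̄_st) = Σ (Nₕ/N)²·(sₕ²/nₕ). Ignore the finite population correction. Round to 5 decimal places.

0.36275

N = 3645; Wₕ = Nₕ/N.
cluster West: (1985/3645)²·16.62²/369 = 0.22200442
cluster Northwest: (1335/3645)²·14.13²/291 = 0.09203623
cluster Central: (325/3645)²·21.86²/78 = 0.04870543
Sum = 0.36274608 → 0.36275.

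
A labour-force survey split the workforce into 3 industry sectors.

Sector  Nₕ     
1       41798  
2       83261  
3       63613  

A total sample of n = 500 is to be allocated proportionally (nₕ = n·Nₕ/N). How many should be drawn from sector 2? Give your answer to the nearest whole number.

Share of sector 2 = 83261/188672 = 0.44130.
Allocate 500 × 0.44130 = 220.650... → 221.

221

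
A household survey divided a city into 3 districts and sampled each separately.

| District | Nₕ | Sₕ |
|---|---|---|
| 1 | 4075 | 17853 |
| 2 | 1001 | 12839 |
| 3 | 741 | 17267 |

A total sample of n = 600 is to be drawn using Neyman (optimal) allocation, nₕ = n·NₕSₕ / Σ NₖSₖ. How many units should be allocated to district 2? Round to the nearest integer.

Σ NₕSₕ = 4075·17853 + 1001·12839 + 741·17267 = 98397661.
Share for 2: 12851839/98397661 = 0.13061.
n_2 = 600 × 0.13061 = 78.367... → 78.

78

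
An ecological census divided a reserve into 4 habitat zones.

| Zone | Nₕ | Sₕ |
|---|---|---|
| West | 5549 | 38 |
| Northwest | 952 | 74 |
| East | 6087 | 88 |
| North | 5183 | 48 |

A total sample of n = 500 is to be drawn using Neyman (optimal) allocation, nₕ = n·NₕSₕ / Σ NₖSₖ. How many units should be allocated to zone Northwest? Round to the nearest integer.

33

West: NₕSₕ = 5549·38 = 210862
Northwest: NₕSₕ = 952·74 = 70448
East: NₕSₕ = 6087·88 = 535656
North: NₕSₕ = 5183·48 = 248784
Σ NₕSₕ = 1065750.
n_Northwest = 500·70448/1065750 = 33.051... → 33.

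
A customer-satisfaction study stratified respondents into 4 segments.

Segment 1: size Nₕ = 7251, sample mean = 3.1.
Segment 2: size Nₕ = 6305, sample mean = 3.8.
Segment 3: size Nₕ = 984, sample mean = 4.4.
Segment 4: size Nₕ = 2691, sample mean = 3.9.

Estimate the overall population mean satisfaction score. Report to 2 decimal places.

3.56

N = 17231; weights Wₕ = Nₕ/N = (0.4208, 0.3659, 0.0571, 0.1562).
x̄_st = Σ Wₕ·x̄ₕ = 0.4208·3.1 + 0.3659·3.8 + 0.0571·4.4 + 0.1562·3.9 ≈ 3.5553...
→ 3.56.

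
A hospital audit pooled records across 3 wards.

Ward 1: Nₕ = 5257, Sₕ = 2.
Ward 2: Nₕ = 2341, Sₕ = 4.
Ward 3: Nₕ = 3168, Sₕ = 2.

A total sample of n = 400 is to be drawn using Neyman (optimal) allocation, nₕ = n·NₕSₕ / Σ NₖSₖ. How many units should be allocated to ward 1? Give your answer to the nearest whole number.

1: NₕSₕ = 5257·2 = 10514
2: NₕSₕ = 2341·4 = 9364
3: NₕSₕ = 3168·2 = 6336
Σ NₕSₕ = 26214.
n_1 = 400·10514/26214 = 160.433... → 160.

160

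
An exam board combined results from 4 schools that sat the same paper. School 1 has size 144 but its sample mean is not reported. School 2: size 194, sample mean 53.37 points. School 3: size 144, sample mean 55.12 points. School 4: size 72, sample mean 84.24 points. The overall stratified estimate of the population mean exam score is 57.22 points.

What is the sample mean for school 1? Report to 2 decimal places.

51.00

Σ Nₕx̄ₕ = N·μ, so 144·x̄_1 = 554·57.22 − (194·53.37 + 144·55.12 + 72·84.24).
= 31699.88 − 24356.34 = 7343.54.
x̄_1 = 7343.54 / 144 = 50.9968... → 51.00.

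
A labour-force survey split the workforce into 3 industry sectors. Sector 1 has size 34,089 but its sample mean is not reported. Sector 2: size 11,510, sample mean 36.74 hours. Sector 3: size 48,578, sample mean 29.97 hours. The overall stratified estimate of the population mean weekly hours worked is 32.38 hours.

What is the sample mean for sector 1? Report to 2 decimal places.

Σ Nₕx̄ₕ = N·μ, so 34089·x̄_1 = 94177·32.38 − (11510·36.74 + 48578·29.97).
= 3049451.26 − 1878760.06 = 1170691.2.
x̄_1 = 1170691.2 / 34089 = 34.3422... → 34.34.

34.34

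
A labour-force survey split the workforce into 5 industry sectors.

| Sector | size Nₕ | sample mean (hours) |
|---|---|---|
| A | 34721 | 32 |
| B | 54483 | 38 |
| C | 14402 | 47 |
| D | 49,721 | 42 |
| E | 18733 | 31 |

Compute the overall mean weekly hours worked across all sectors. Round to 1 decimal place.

x̄_st = (Σ Nₕx̄ₕ) / (Σ Nₕ) = (34721·32 + 54483·38 + 14402·47 + 49721·42 + 18733·31) / 172060
= 6527325 / 172060 = 37.936... → 37.9.

37.9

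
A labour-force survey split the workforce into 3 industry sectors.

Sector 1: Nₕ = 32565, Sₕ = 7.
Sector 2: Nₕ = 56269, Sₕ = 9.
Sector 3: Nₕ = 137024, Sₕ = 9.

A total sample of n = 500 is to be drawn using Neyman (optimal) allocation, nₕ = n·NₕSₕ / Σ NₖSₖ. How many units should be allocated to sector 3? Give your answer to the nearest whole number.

313

Σ NₕSₕ = 32565·7 + 56269·9 + 137024·9 = 1967592.
Share for 3: 1233216/1967592 = 0.62676.
n_3 = 500 × 0.62676 = 313.382... → 313.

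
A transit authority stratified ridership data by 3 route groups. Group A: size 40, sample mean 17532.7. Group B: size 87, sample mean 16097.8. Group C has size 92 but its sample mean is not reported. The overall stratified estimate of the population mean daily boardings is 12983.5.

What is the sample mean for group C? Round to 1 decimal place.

Σ Nₕx̄ₕ = N·μ, so 92·x̄_C = 219·12983.5 − (40·17532.7 + 87·16097.8).
= 2843386.5 − 2101816.6 = 741569.9.
x̄_C = 741569.9 / 92 = 8060.542... → 8060.5.

8060.5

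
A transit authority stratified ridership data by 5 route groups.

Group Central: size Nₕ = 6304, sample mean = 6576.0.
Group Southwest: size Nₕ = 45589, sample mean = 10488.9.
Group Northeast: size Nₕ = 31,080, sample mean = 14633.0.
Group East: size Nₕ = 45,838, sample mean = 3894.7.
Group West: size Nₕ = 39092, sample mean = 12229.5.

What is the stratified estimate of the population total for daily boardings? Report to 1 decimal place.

1631028078.7

Central: 6304·6576.0 = 41455104
Southwest: 45589·10488.9 = 478178462.1
Northeast: 31080·14633.0 = 454793640
East: 45838·3894.7 = 178525258.6
West: 39092·12229.5 = 478075614
τ̂ = Σ Nₕx̄ₕ = 1631028078.7.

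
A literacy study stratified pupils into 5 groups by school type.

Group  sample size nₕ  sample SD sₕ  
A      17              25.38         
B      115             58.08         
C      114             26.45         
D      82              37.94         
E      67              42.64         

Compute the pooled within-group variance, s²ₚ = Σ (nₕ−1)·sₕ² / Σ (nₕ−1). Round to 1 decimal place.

A: (17−1)·25.38² = 16·644.1444 = 10306.3104
B: (115−1)·58.08² = 114·3373.2864 = 384554.6496
C: (114−1)·26.45² = 113·699.6025 = 79055.0825
D: (82−1)·37.94² = 81·1439.4436 = 116594.9316
E: (67−1)·42.64² = 66·1818.1696 = 119999.1936
Numerator = 710510.1677; denominator = Σ(nₕ−1) = 390.
s²ₚ = 710510.1677/390 = 1821.821... → 1821.8.

1821.8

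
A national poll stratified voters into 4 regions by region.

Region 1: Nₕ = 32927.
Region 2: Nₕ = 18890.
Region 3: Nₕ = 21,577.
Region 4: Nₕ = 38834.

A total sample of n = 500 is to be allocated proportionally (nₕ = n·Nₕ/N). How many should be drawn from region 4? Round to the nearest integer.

173

N = 32927 + 18890 + 21577 + 38834 = 112228.
n_4 = 500·38834/112228 = 173.014... → 173.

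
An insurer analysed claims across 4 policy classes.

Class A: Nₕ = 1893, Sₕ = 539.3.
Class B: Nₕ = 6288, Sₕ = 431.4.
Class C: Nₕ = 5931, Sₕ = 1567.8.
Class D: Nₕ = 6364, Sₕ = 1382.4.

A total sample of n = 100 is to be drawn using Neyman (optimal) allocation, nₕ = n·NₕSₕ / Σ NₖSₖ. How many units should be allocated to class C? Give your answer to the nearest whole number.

A: NₕSₕ = 1893·539.3 = 1020894.9
B: NₕSₕ = 6288·431.4 = 2712643.2
C: NₕSₕ = 5931·1567.8 = 9298621.8
D: NₕSₕ = 6364·1382.4 = 8797593.6
Σ NₕSₕ = 21829753.5.
n_C = 100·9298621.8/21829753.5 = 42.596... → 43.

43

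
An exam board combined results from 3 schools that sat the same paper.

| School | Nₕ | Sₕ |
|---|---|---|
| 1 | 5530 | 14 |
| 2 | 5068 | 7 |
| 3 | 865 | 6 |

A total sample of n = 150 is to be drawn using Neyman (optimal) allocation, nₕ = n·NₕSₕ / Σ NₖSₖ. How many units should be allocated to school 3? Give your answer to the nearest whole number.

7

1: NₕSₕ = 5530·14 = 77420
2: NₕSₕ = 5068·7 = 35476
3: NₕSₕ = 865·6 = 5190
Σ NₕSₕ = 118086.
n_3 = 150·5190/118086 = 6.593... → 7.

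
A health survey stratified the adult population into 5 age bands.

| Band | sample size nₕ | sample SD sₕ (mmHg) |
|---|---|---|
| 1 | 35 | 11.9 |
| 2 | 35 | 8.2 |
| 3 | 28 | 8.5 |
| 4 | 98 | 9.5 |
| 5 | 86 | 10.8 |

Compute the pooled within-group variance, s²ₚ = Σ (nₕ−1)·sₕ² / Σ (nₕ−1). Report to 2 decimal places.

1: (35−1)·11.9² = 34·141.61 = 4814.74
2: (35−1)·8.2² = 34·67.24 = 2286.16
3: (28−1)·8.5² = 27·72.25 = 1950.75
4: (98−1)·9.5² = 97·90.25 = 8754.25
5: (86−1)·10.8² = 85·116.64 = 9914.4
Numerator = 27720.3; denominator = Σ(nₕ−1) = 277.
s²ₚ = 27720.3/277 = 100.0733... → 100.07.

100.07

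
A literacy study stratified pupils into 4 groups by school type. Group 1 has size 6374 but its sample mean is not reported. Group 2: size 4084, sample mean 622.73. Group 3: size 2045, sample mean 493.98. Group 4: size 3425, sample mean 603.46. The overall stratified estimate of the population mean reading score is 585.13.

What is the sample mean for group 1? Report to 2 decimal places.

580.43

Σ Nₕx̄ₕ = N·μ, so 6374·x̄_1 = 15928·585.13 − (4084·622.73 + 2045·493.98 + 3425·603.46).
= 9319950.64 − 5620268.92 = 3699681.72.
x̄_1 = 3699681.72 / 6374 = 580.4333... → 580.43.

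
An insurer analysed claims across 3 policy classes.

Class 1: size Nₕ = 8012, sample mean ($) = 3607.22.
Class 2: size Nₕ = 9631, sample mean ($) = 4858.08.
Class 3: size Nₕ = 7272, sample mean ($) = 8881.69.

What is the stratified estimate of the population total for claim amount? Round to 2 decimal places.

1: 8012·3607.22 = 28901046.64
2: 9631·4858.08 = 46788168.48
3: 7272·8881.69 = 64587649.68
τ̂ = Σ Nₕx̄ₕ = 140276864.80.

140276864.80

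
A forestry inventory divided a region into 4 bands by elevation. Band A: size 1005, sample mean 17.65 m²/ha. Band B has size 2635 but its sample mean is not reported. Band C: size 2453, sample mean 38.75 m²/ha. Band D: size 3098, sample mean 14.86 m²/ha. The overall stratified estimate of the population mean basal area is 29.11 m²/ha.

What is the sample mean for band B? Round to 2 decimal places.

N = 1005 + 2635 + 2453 + 3098 = 9191.
Overall total = μ·N = 29.11·9191 = 267550.01.
Subtract the known strata: 1005·17.65 + 2453·38.75 + 3098·14.86 = 158828.28.
Remaining total for band B: 267550.01 − 158828.28 = 108721.73.
Divide by its size: 108721.73 / 2635 = 41.2606... → 41.26.

41.26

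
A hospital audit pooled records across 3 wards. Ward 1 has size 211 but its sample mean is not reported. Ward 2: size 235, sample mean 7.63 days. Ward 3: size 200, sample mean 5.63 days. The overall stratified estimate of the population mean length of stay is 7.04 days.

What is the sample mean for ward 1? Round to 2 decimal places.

7.72

N = 211 + 235 + 200 = 646.
Overall total = μ·N = 7.04·646 = 4547.84.
Subtract the known strata: 235·7.63 + 200·5.63 = 2919.05.
Remaining total for ward 1: 4547.84 − 2919.05 = 1628.79.
Divide by its size: 1628.79 / 211 = 7.7194... → 7.72.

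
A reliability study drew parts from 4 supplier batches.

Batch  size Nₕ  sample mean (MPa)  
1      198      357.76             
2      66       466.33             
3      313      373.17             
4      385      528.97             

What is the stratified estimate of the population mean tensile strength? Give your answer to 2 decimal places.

438.74

x̄_st = (Σ Nₕx̄ₕ) / (Σ Nₕ) = (198·357.76 + 66·466.33 + 313·373.17 + 385·528.97) / 962
= 422069.92 / 962 = 438.7421... → 438.74.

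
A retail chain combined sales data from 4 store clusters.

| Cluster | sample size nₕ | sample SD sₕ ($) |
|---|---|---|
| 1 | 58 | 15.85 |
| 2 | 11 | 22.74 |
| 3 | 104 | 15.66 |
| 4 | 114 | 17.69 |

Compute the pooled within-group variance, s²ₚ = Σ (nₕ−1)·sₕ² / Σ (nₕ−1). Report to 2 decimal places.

1: (58−1)·15.85² = 57·251.2225 = 14319.6825
2: (11−1)·22.74² = 10·517.1076 = 5171.076
3: (104−1)·15.66² = 103·245.2356 = 25259.2668
4: (114−1)·17.69² = 113·312.9361 = 35361.7793
Numerator = 80111.8046; denominator = Σ(nₕ−1) = 283.
s²ₚ = 80111.8046/283 = 283.0806... → 283.08.

283.08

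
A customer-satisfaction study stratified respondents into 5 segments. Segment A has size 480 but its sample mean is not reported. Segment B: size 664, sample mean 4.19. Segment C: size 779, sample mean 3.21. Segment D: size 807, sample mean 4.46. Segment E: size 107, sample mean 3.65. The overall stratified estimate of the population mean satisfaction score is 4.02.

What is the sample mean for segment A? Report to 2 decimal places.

N = 480 + 664 + 779 + 807 + 107 = 2837.
Overall total = μ·N = 4.02·2837 = 11404.74.
Subtract the known strata: 664·4.19 + 779·3.21 + 807·4.46 + 107·3.65 = 9272.52.
Remaining total for segment A: 11404.74 − 9272.52 = 2132.22.
Divide by its size: 2132.22 / 480 = 4.4421... → 4.44.

4.44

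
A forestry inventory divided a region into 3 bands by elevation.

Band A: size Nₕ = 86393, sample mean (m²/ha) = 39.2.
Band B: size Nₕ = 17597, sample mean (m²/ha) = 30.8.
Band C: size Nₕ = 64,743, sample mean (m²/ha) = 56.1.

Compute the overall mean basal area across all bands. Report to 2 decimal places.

N = 86393 + 17597 + 64743 = 168733.
Overall mean = Σ (Nₕ/N)·x̄ₕ — weight by population share, not a simple average.
Σ Nₕx̄ₕ = 86393·39.2 + 17597·30.8 + 64743·56.1 = 3386605.6 + 541987.6 + 3632082.3 = 7560675.5.
Divide by N: 7560675.5 / 168733 = 44.8085... → 44.81.

44.81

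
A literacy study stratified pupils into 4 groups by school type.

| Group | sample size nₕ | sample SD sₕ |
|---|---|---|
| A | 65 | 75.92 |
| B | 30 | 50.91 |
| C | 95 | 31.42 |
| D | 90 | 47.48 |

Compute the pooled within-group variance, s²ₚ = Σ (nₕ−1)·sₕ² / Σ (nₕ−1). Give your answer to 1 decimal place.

A: (65−1)·75.92² = 64·5763.8464 = 368886.1696
B: (30−1)·50.91² = 29·2591.8281 = 75163.0149
C: (95−1)·31.42² = 94·987.2164 = 92798.3416
D: (90−1)·47.48² = 89·2254.3504 = 200637.1856
Numerator = 737484.7117; denominator = Σ(nₕ−1) = 276.
s²ₚ = 737484.7117/276 = 2672.046... → 2672.0.

2672.0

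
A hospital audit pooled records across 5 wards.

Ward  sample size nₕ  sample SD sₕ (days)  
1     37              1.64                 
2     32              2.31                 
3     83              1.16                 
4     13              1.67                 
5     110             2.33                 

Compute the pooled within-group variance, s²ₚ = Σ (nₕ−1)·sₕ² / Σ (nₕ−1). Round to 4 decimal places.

3.6956

1: (37−1)·1.64² = 36·2.6896 = 96.8256
2: (32−1)·2.31² = 31·5.3361 = 165.4191
3: (83−1)·1.16² = 82·1.3456 = 110.3392
4: (13−1)·1.67² = 12·2.7889 = 33.4668
5: (110−1)·2.33² = 109·5.4289 = 591.7501
Numerator = 997.8008; denominator = Σ(nₕ−1) = 270.
s²ₚ = 997.8008/270 = 3.695559... → 3.6956.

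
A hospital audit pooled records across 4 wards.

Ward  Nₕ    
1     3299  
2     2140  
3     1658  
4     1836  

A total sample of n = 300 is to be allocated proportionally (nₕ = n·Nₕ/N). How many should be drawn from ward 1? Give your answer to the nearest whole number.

Share of ward 1 = 3299/8933 = 0.36930.
Allocate 300 × 0.36930 = 110.791... → 111.

111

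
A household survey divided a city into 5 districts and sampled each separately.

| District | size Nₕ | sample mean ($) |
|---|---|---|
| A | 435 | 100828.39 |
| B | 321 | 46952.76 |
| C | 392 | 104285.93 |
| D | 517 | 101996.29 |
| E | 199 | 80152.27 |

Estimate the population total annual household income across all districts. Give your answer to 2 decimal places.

Estimate total by summing Nₕ·x̄ₕ over strata.
435·100828.39 + 321·46952.76 + 392·104285.93 + 517·101996.29 + 199·80152.27 = 43860349.65 + 15071835.96 + 40880084.56 + 52732081.93 + 15950301.73 = 168494653.83.

168494653.83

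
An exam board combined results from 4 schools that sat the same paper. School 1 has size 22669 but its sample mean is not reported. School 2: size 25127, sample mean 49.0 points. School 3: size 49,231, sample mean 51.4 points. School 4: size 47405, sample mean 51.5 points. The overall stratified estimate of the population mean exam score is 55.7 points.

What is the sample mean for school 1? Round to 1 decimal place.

81.2

Σ Nₕx̄ₕ = N·μ, so 22669·x̄_1 = 144432·55.7 − (25127·49.0 + 49231·51.4 + 47405·51.5).
= 8044862.4 − 6203053.9 = 1841808.5.
x̄_1 = 1841808.5 / 22669 = 81.248... → 81.2.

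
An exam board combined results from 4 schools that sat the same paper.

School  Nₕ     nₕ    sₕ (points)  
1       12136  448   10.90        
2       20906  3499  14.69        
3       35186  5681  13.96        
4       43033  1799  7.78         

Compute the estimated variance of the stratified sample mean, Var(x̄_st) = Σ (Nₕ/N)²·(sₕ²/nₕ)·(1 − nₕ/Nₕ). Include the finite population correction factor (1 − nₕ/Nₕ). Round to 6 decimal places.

0.012552

N = 111261. Term for each stratum: Wₕ²sₕ²/nₕ·(1−nₕ/Nₕ).
Var(x̄_st) = 0.003038819 + 0.001813045 + 0.002876906 + 0.004822799 = 0.012551569 → 0.012552.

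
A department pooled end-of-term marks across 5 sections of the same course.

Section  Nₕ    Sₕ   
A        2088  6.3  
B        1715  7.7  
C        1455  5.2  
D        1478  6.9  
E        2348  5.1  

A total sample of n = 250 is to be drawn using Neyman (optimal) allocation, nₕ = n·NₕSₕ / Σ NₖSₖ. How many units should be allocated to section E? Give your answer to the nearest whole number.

53

A: NₕSₕ = 2088·6.3 = 13154.4
B: NₕSₕ = 1715·7.7 = 13205.5
C: NₕSₕ = 1455·5.2 = 7566
D: NₕSₕ = 1478·6.9 = 10198.2
E: NₕSₕ = 2348·5.1 = 11974.8
Σ NₕSₕ = 56098.9.
n_E = 250·11974.8/56098.9 = 53.365... → 53.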